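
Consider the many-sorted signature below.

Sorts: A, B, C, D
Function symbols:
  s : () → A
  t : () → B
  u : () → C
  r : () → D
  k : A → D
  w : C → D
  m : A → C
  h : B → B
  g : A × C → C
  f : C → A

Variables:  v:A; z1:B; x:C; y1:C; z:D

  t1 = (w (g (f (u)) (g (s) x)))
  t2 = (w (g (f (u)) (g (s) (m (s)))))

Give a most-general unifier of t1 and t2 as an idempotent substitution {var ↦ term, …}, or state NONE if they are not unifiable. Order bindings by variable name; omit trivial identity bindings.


{x ↦ (m (s))}


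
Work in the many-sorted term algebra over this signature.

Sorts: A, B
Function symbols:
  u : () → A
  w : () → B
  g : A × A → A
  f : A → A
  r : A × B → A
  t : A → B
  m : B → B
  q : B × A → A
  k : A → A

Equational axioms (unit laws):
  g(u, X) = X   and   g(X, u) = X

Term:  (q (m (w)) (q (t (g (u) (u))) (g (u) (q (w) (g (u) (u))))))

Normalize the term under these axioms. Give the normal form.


normal form = (q (m (w)) (q (t (u)) (q (w) (u))))

1. (q (m (w)) (q (t (g (u) (u))) (g (u) (q (w) (g (u) (u))))))  →  (q (m (w)) (q (t (u)) (g (u) (q (w) (g (u) (u))))))
2. (q (m (w)) (q (t (u)) (g (u) (q (w) (g (u) (u))))))  →  (q (m (w)) (q (t (u)) (q (w) (g (u) (u)))))
3. (q (m (w)) (q (t (u)) (q (w) (g (u) (u)))))  →  (q (m (w)) (q (t (u)) (q (w) (u))))


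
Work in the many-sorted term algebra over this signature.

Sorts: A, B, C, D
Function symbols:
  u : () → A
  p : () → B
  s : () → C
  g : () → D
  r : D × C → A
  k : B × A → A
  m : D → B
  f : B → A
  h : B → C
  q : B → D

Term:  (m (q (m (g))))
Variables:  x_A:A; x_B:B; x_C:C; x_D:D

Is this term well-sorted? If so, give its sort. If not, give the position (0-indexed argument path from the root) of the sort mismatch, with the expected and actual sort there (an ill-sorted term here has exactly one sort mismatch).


      (g) : D
    (m (g)) : B
  (q (m (g))) : D
(m (q (m (g)))) : B

well-sorted; sort = B


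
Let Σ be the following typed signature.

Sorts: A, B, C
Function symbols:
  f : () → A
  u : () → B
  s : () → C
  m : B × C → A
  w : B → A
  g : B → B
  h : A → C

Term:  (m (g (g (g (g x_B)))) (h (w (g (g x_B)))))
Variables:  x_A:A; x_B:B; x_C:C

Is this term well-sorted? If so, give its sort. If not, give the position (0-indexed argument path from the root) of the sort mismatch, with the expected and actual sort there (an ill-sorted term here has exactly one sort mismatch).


well-sorted; sort = A

          x_B : B
        (g x_B) : B
      (g (g x_B)) : B
    (g (g (g x_B))) : B
  (g (g (g (g x_B)))) : B
          x_B : B
        (g x_B) : B
      (g (g x_B)) : B
    (w (g (g x_B))) : A
  (h (w (g (g x_B)))) : C
(m (g (g (g (g x_B)))) (h (w (g (g x_B))))) : A


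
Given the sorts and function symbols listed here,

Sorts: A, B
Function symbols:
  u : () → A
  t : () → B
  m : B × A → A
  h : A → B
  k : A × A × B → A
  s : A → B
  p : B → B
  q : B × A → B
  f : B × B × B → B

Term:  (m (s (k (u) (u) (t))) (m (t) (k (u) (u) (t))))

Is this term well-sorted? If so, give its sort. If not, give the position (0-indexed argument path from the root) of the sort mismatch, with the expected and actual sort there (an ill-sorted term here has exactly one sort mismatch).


well-sorted; sort = A

      (u) : A
      (u) : A
      (t) : B
    (k (u) (u) (t)) : A
  (s (k (u) (u) (t))) : B
    (t) : B
      (u) : A
      (u) : A
      (t) : B
    (k (u) (u) (t)) : A
  (m (t) (k (u) (u) (t))) : A
(m (s (k (u) (u) (t))) (m (t) (k (u) (u) (t)))) : A


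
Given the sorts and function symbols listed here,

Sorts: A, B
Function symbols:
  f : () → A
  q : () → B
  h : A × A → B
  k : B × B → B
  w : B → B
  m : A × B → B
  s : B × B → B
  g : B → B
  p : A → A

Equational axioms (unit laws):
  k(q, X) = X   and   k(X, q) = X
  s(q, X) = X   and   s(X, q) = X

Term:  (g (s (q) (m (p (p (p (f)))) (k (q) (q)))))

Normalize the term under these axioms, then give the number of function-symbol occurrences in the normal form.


1. (g (s (q) (m (p (p (p (f)))) (k (q) (q)))))  →  (g (m (p (p (p (f)))) (k (q) (q))))
2. (g (m (p (p (p (f)))) (k (q) (q))))  →  (g (m (p (p (p (f)))) (q)))
normal form: (g (m (p (p (p (f)))) (q)))

size = 7


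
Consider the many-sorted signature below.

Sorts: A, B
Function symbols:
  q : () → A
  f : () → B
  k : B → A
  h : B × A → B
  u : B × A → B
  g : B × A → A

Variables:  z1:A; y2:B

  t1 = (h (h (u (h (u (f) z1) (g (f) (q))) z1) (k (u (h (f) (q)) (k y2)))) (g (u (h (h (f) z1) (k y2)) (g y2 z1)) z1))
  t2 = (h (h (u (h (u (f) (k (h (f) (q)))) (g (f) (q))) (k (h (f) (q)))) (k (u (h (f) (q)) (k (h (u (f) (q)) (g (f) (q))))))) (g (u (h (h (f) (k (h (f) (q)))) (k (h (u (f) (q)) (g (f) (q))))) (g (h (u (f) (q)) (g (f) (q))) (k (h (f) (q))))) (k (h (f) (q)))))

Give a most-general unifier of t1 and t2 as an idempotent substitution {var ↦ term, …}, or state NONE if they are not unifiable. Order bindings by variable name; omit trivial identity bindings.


{y2 ↦ (h (u (f) (q)) (g (f) (q))), z1 ↦ (k (h (f) (q)))}


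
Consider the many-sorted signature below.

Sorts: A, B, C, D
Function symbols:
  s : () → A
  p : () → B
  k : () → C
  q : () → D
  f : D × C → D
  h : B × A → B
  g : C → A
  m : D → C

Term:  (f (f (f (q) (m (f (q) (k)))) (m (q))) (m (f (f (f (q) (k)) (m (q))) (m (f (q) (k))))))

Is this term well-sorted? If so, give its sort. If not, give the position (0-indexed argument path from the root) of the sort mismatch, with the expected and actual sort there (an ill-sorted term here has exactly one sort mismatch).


      (q) : D
          (q) : D
          (k) : C
        (f (q) (k)) : D
      (m (f (q) (k))) : C
    (f (q) (m (f (q) (k)))) : D
      (q) : D
    (m (q)) : C
  (f (f (q) (m (f (q) (k)))) (m (q))) : D
          (q) : D
          (k) : C
        (f (q) (k)) : D
          (q) : D
        (m (q)) : C
      (f (f (q) (k)) (m (q))) : D
          (q) : D
          (k) : C
        (f (q) (k)) : D
      (m (f (q) (k))) : C
    (f (f (f (q) (k)) (m (q))) (m (f (q) (k)))) : D
  (m (f (f (f (q) (k)) (m (q))) (m (f (q) (k))))) : C
(f (f (f (q) (m (f (q) (k)))) (m (q))) (m (f (f (f (q) (k)) (m (q))) (m (f (q) (k)))))) : D

well-sorted; sort = D


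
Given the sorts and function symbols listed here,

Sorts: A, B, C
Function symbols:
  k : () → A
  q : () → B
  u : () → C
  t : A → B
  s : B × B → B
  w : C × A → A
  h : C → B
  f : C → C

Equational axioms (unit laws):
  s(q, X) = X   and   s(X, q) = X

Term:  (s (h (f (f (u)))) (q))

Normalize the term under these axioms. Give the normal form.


normal form = (h (f (f (u))))

1. (s (h (f (f (u)))) (q))  →  (h (f (f (u))))


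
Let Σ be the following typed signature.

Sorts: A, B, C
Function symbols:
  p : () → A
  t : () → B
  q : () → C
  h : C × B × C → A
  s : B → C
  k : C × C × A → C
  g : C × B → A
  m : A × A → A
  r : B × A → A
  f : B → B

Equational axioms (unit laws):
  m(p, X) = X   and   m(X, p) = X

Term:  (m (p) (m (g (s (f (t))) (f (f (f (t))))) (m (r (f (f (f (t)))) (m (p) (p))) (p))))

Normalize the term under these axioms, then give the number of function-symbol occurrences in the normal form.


1. (m (p) (m (g (s (f (t))) (f (f (f (t))))) (m (r (f (f (f (t)))) (m (p) (p))) (p))))  →  (m (g (s (f (t))) (f (f (f (t))))) (m (r (f (f (f (t)))) (m (p) (p))) (p)))
2. (m (g (s (f (t))) (f (f (f (t))))) (m (r (f (f (f (t)))) (m (p) (p))) (p)))  →  (m (g (s (f (t))) (f (f (f (t))))) (r (f (f (f (t)))) (m (p) (p))))
3. (m (g (s (f (t))) (f (f (f (t))))) (r (f (f (f (t)))) (m (p) (p))))  →  (m (g (s (f (t))) (f (f (f (t))))) (r (f (f (f (t)))) (p)))
normal form: (m (g (s (f (t))) (f (f (f (t))))) (r (f (f (f (t)))) (p)))

size = 15


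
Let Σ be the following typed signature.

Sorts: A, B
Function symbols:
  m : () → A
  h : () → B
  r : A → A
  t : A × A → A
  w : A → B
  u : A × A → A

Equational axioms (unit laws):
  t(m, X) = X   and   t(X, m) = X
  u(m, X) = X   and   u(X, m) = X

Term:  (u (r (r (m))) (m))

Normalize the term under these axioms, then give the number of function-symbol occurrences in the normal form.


size = 3

1. (u (r (r (m))) (m))  →  (r (r (m)))
normal form: (r (r (m)))


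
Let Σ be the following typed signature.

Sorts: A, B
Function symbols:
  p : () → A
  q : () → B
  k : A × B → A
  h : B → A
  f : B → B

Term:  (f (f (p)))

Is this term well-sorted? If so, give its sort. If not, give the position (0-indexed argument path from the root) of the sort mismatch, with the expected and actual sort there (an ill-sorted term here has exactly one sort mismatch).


ill-sorted at position [0, 0]: expected B, got A

    (p) : A
  (f (p)) : ✗ arg 0 at [0, 0] has sort A, expected B


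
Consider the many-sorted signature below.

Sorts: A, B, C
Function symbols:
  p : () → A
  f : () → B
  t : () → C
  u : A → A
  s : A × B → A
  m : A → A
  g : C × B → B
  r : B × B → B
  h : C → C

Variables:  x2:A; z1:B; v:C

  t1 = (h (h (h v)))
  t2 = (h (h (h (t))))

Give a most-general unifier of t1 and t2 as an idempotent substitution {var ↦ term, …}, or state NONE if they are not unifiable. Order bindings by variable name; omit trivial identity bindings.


{v ↦ (t)}


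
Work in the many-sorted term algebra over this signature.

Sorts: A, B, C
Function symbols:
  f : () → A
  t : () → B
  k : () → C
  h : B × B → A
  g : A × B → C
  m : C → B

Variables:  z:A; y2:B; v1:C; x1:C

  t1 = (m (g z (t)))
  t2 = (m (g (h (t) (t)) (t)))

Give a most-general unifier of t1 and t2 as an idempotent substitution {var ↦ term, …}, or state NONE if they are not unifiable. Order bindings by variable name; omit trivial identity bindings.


{z ↦ (h (t) (t))}


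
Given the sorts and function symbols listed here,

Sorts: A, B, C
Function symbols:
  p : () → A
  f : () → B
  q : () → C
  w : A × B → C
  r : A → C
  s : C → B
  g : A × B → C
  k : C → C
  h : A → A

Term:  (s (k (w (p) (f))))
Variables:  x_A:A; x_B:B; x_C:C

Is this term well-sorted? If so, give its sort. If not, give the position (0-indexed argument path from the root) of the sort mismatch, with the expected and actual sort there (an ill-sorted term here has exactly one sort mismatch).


      (p) : A
      (f) : B
    (w (p) (f)) : C
  (k (w (p) (f))) : C
(s (k (w (p) (f)))) : B

well-sorted; sort = B


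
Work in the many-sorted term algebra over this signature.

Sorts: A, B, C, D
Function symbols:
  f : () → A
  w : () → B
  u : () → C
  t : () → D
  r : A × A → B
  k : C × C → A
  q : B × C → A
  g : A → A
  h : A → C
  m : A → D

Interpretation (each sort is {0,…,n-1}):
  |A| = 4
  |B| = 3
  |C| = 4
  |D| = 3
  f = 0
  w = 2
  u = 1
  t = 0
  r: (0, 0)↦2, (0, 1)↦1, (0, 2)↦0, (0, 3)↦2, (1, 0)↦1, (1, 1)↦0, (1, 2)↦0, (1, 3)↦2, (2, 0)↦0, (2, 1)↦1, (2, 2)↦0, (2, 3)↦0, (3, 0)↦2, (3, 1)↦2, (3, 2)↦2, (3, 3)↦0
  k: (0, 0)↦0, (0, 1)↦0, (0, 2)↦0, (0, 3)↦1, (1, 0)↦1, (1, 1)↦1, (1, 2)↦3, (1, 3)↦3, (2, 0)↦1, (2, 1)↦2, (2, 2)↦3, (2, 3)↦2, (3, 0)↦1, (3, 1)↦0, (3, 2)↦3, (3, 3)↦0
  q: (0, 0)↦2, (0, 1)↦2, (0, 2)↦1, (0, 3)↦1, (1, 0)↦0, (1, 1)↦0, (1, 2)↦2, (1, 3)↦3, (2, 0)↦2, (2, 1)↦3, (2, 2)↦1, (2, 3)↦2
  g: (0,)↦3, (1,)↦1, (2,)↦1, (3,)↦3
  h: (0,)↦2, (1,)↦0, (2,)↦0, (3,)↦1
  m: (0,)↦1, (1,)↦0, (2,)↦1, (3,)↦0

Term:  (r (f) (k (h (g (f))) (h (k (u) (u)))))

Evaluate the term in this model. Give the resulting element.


  f = 0
  f = 0
  (g (f)) = g(0,) = 3
  (h (g (f))) = h(3,) = 1
  u = 1
  u = 1
  (k (u) (u)) = k(1, 1) = 1
  (h (k (u) (u))) = h(1,) = 0
  (k (h (g (f))) (h (k (u) (u)))) = k(1, 0) = 1
  (r (f) (k (h (g (f))) (h (k (u) (u))))) = r(0, 1) = 1

value = 1


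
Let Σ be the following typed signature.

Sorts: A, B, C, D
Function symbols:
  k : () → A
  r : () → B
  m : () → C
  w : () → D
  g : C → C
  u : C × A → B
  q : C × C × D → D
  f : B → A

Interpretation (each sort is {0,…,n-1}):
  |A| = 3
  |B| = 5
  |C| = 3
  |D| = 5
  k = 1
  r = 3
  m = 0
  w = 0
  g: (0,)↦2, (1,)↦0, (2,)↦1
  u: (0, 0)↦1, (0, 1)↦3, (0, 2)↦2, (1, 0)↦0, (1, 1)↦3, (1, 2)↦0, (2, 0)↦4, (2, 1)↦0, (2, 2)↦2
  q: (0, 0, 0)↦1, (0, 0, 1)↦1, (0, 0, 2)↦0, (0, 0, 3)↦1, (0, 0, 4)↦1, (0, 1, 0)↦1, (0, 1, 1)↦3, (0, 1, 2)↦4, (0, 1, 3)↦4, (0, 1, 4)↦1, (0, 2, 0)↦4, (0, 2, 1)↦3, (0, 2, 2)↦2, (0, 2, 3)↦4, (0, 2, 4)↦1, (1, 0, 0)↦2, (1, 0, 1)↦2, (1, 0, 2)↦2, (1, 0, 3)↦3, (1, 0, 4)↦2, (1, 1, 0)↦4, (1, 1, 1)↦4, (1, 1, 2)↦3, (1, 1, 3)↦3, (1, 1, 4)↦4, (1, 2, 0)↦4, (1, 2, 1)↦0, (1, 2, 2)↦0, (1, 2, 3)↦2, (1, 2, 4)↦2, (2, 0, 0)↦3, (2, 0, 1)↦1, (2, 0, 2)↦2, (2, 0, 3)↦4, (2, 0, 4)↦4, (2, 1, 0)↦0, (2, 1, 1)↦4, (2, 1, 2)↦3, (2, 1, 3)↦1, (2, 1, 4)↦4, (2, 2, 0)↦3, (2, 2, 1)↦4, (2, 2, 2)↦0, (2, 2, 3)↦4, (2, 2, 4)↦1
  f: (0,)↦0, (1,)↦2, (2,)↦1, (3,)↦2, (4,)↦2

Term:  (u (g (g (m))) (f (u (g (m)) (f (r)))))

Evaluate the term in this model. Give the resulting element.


  m = 0
  (g (m)) = g(0,) = 2
  (g (g (m))) = g(2,) = 1
  m = 0
  (g (m)) = g(0,) = 2
  r = 3
  (f (r)) = f(3,) = 2
  (u (g (m)) (f (r))) = u(2, 2) = 2
  (f (u (g (m)) (f (r)))) = f(2,) = 1
  (u (g (g (m))) (f (u (g (m)) (f (r))))) = u(1, 1) = 3

value = 3


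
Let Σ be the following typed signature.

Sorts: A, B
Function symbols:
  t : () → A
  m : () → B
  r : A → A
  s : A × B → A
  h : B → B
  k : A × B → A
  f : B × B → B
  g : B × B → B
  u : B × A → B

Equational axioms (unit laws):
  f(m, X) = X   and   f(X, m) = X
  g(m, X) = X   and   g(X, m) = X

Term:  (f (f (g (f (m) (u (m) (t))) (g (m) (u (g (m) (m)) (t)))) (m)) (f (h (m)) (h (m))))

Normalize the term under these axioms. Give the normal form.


normal form = (f (g (u (m) (t)) (u (m) (t))) (f (h (m)) (h (m))))

1. (f (f (g (f (m) (u (m) (t))) (g (m) (u (g (m) (m)) (t)))) (m)) (f (h (m)) (h (m))))  →  (f (g (f (m) (u (m) (t))) (g (m) (u (g (m) (m)) (t)))) (f (h (m)) (h (m))))
2. (f (g (f (m) (u (m) (t))) (g (m) (u (g (m) (m)) (t)))) (f (h (m)) (h (m))))  →  (f (g (u (m) (t)) (g (m) (u (g (m) (m)) (t)))) (f (h (m)) (h (m))))
3. (f (g (u (m) (t)) (g (m) (u (g (m) (m)) (t)))) (f (h (m)) (h (m))))  →  (f (g (u (m) (t)) (u (g (m) (m)) (t))) (f (h (m)) (h (m))))
4. (f (g (u (m) (t)) (u (g (m) (m)) (t))) (f (h (m)) (h (m))))  →  (f (g (u (m) (t)) (u (m) (t))) (f (h (m)) (h (m))))


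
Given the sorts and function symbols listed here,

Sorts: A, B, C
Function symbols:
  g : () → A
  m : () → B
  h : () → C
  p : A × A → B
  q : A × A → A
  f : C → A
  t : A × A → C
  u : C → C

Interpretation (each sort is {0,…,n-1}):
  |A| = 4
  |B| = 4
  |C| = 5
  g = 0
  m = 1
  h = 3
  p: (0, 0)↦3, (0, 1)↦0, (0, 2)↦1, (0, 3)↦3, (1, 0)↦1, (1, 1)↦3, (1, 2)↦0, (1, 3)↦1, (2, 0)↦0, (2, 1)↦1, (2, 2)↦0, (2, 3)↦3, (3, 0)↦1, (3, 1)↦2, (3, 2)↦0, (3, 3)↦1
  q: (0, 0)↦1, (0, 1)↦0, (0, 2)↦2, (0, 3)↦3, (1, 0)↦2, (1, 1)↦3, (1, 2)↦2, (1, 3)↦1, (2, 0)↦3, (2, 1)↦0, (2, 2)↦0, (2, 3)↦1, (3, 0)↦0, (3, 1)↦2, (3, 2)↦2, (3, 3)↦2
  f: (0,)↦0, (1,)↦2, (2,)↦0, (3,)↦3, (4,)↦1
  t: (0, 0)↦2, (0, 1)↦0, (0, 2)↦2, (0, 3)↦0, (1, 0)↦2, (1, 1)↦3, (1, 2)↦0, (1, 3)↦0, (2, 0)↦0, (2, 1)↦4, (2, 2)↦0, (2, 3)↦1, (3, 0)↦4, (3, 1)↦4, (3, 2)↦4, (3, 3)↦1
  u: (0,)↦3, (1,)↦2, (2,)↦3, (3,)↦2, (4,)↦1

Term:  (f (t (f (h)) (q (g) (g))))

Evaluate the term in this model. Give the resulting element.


value = 1

  h = 3
  (f (h)) = f(3,) = 3
  g = 0
  g = 0
  (q (g) (g)) = q(0, 0) = 1
  (t (f (h)) (q (g) (g))) = t(3, 1) = 4
  (f (t (f (h)) (q (g) (g)))) = f(4,) = 1


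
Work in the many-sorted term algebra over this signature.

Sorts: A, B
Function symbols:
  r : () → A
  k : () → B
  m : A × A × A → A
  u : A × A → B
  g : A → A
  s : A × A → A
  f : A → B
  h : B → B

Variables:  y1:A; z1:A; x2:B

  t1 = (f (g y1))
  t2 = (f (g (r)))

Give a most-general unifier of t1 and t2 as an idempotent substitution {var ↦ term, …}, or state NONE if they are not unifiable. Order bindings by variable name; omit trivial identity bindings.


{y1 ↦ (r)}


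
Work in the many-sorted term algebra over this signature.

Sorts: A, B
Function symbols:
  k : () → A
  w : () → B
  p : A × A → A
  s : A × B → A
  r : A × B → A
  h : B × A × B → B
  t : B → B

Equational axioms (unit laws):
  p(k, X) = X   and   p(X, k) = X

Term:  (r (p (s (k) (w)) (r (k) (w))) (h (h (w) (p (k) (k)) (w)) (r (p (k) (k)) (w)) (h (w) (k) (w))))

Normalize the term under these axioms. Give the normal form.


normal form = (r (p (s (k) (w)) (r (k) (w))) (h (h (w) (k) (w)) (r (k) (w)) (h (w) (k) (w))))

1. (r (p (s (k) (w)) (r (k) (w))) (h (h (w) (p (k) (k)) (w)) (r (p (k) (k)) (w)) (h (w) (k) (w))))  →  (r (p (s (k) (w)) (r (k) (w))) (h (h (w) (k) (w)) (r (p (k) (k)) (w)) (h (w) (k) (w))))
2. (r (p (s (k) (w)) (r (k) (w))) (h (h (w) (k) (w)) (r (p (k) (k)) (w)) (h (w) (k) (w))))  →  (r (p (s (k) (w)) (r (k) (w))) (h (h (w) (k) (w)) (r (k) (w)) (h (w) (k) (w))))


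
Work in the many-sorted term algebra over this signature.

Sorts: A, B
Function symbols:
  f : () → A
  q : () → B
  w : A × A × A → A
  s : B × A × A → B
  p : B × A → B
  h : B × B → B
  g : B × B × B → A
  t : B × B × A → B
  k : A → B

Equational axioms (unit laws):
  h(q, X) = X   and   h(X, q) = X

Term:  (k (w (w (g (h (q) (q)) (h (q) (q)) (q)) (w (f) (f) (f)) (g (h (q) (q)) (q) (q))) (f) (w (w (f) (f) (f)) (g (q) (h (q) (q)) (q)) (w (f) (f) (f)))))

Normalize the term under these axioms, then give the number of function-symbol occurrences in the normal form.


size = 29

1. (k (w (w (g (h (q) (q)) (h (q) (q)) (q)) (w (f) (f) (f)) (g (h (q) (q)) (q) (q))) (f) (w (w (f) (f) (f)) (g (q) (h (q) (q)) (q)) (w (f) (f) (f)))))  →  (k (w (w (g (q) (h (q) (q)) (q)) (w (f) (f) (f)) (g (h (q) (q)) (q) (q))) (f) (w (w (f) (f) (f)) (g (q) (h (q) (q)) (q)) (w (f) (f) (f)))))
2. (k (w (w (g (q) (h (q) (q)) (q)) (w (f) (f) (f)) (g (h (q) (q)) (q) (q))) (f) (w (w (f) (f) (f)) (g (q) (h (q) (q)) (q)) (w (f) (f) (f)))))  →  (k (w (w (g (q) (q) (q)) (w (f) (f) (f)) (g (h (q) (q)) (q) (q))) (f) (w (w (f) (f) (f)) (g (q) (h (q) (q)) (q)) (w (f) (f) (f)))))
3. (k (w (w (g (q) (q) (q)) (w (f) (f) (f)) (g (h (q) (q)) (q) (q))) (f) (w (w (f) (f) (f)) (g (q) (h (q) (q)) (q)) (w (f) (f) (f)))))  →  (k (w (w (g (q) (q) (q)) (w (f) (f) (f)) (g (q) (q) (q))) (f) (w (w (f) (f) (f)) (g (q) (h (q) (q)) (q)) (w (f) (f) (f)))))
4. (k (w (w (g (q) (q) (q)) (w (f) (f) (f)) (g (q) (q) (q))) (f) (w (w (f) (f) (f)) (g (q) (h (q) (q)) (q)) (w (f) (f) (f)))))  →  (k (w (w (g (q) (q) (q)) (w (f) (f) (f)) (g (q) (q) (q))) (f) (w (w (f) (f) (f)) (g (q) (q) (q)) (w (f) (f) (f)))))
normal form: (k (w (w (g (q) (q) (q)) (w (f) (f) (f)) (g (q) (q) (q))) (f) (w (w (f) (f) (f)) (g (q) (q) (q)) (w (f) (f) (f)))))


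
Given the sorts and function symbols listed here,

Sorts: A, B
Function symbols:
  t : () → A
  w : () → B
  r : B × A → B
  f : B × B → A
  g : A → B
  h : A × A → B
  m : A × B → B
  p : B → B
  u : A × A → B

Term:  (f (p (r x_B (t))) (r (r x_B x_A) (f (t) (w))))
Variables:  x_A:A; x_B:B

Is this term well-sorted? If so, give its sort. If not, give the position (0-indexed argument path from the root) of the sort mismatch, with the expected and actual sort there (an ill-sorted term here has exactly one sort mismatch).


      x_B : B
      (t) : A
    (r x_B (t)) : B
  (p (r x_B (t))) : B
      x_B : B
      x_A : A
    (r x_B x_A) : B
      (t) : A
      (w) : B
    (f (t) (w)) : ✗ arg 0 at [1, 1, 0] has sort A, expected B

ill-sorted at position [1, 1, 0]: expected B, got A


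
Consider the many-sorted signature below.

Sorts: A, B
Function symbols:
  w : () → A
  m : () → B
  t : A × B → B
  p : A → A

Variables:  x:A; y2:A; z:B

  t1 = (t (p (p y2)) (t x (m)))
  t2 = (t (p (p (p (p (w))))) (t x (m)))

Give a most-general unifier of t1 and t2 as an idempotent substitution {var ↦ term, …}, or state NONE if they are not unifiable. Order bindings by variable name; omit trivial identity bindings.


{y2 ↦ (p (p (w)))}


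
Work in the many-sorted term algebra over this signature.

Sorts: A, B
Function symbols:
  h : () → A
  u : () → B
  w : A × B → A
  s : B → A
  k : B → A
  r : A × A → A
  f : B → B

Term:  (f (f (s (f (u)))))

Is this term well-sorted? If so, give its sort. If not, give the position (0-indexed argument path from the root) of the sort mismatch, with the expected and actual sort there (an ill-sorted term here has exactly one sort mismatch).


        (u) : B
      (f (u)) : B
    (s (f (u))) : A
  (f (s (f (u)))) : ✗ arg 0 at [0, 0] has sort A, expected B

ill-sorted at position [0, 0]: expected B, got A


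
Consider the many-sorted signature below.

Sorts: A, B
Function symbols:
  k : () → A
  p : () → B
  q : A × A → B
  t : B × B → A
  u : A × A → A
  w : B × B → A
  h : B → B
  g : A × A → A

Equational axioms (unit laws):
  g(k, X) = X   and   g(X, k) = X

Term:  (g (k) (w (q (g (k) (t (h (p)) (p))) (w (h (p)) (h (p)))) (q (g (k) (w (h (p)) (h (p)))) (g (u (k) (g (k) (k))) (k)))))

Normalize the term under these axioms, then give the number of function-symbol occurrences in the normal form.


size = 20

1. (g (k) (w (q (g (k) (t (h (p)) (p))) (w (h (p)) (h (p)))) (q (g (k) (w (h (p)) (h (p)))) (g (u (k) (g (k) (k))) (k)))))  →  (w (q (g (k) (t (h (p)) (p))) (w (h (p)) (h (p)))) (q (g (k) (w (h (p)) (h (p)))) (g (u (k) (g (k) (k))) (k))))
2. (w (q (g (k) (t (h (p)) (p))) (w (h (p)) (h (p)))) (q (g (k) (w (h (p)) (h (p)))) (g (u (k) (g (k) (k))) (k))))  →  (w (q (t (h (p)) (p)) (w (h (p)) (h (p)))) (q (g (k) (w (h (p)) (h (p)))) (g (u (k) (g (k) (k))) (k))))
3. (w (q (t (h (p)) (p)) (w (h (p)) (h (p)))) (q (g (k) (w (h (p)) (h (p)))) (g (u (k) (g (k) (k))) (k))))  →  (w (q (t (h (p)) (p)) (w (h (p)) (h (p)))) (q (w (h (p)) (h (p))) (g (u (k) (g (k) (k))) (k))))
4. (w (q (t (h (p)) (p)) (w (h (p)) (h (p)))) (q (w (h (p)) (h (p))) (g (u (k) (g (k) (k))) (k))))  →  (w (q (t (h (p)) (p)) (w (h (p)) (h (p)))) (q (w (h (p)) (h (p))) (u (k) (g (k) (k)))))
5. (w (q (t (h (p)) (p)) (w (h (p)) (h (p)))) (q (w (h (p)) (h (p))) (u (k) (g (k) (k)))))  →  (w (q (t (h (p)) (p)) (w (h (p)) (h (p)))) (q (w (h (p)) (h (p))) (u (k) (k))))
normal form: (w (q (t (h (p)) (p)) (w (h (p)) (h (p)))) (q (w (h (p)) (h (p))) (u (k) (k))))


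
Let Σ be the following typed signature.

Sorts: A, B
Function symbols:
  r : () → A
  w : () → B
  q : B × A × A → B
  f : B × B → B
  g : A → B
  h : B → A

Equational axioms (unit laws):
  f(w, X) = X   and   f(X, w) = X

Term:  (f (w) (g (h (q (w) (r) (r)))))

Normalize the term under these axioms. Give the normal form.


normal form = (g (h (q (w) (r) (r))))

1. (f (w) (g (h (q (w) (r) (r)))))  →  (g (h (q (w) (r) (r))))


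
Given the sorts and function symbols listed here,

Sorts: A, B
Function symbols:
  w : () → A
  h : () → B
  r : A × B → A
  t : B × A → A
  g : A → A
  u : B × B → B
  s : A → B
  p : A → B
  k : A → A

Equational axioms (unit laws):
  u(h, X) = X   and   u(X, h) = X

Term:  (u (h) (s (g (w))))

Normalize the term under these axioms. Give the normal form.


normal form = (s (g (w)))

1. (u (h) (s (g (w))))  →  (s (g (w)))


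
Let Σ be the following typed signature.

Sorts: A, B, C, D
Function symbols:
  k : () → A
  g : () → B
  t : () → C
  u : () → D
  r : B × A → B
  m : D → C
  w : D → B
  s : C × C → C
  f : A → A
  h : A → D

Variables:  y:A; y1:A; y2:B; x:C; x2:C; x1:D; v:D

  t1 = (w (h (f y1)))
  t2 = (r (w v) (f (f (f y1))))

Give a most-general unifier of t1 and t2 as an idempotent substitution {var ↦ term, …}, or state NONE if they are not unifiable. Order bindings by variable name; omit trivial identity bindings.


head clash or occurs-check failure — not unifiable

NONE (not unifiable)


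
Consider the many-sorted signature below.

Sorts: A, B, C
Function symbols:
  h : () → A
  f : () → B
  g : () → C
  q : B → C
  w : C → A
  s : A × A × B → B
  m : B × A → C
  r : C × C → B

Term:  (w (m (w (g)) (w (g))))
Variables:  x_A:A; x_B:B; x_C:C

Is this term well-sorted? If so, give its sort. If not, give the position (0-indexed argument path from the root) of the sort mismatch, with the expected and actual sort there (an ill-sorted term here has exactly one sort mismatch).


ill-sorted at position [0, 0]: expected B, got A

      (g) : C
    (w (g)) : A
      (g) : C
    (w (g)) : A
  (m (w (g)) (w (g))) : ✗ arg 0 at [0, 0] has sort A, expected B


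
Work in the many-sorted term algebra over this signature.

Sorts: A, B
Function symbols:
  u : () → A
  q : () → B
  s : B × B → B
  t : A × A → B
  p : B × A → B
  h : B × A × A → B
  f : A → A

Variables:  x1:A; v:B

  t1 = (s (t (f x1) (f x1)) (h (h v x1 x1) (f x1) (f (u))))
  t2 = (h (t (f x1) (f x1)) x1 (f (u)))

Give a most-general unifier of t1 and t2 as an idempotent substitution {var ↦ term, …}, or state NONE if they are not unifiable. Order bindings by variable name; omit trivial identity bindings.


head clash or occurs-check failure — not unifiable

NONE (not unifiable)


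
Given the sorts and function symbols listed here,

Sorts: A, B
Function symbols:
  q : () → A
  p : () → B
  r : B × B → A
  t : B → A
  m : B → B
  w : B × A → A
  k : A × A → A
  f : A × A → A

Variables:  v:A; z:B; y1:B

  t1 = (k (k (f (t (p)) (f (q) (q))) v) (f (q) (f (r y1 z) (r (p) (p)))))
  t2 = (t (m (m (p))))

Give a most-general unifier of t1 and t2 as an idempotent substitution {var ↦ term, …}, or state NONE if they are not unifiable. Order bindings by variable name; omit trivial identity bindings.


NONE (not unifiable)

head clash or occurs-check failure — not unifiable


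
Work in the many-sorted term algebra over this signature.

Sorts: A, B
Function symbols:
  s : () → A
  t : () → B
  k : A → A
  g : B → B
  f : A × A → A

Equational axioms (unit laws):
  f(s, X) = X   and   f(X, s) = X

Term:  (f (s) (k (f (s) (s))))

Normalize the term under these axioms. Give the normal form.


1. (f (s) (k (f (s) (s))))  →  (k (f (s) (s)))
2. (k (f (s) (s)))  →  (k (s))

normal form = (k (s))


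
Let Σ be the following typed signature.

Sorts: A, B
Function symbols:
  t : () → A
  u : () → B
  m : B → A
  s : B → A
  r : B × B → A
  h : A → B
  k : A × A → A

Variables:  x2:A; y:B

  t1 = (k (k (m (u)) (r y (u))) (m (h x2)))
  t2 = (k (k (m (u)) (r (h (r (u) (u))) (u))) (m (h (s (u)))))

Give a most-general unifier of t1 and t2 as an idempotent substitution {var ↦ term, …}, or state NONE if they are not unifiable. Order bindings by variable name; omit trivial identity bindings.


{x2 ↦ (s (u)), y ↦ (h (r (u) (u)))}


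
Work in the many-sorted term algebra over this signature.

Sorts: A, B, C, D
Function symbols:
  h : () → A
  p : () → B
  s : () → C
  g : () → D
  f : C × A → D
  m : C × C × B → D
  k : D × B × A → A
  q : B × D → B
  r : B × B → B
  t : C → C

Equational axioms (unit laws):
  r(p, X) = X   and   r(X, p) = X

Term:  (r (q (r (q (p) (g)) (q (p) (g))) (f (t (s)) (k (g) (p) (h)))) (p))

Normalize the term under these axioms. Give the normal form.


normal form = (q (r (q (p) (g)) (q (p) (g))) (f (t (s)) (k (g) (p) (h))))

1. (r (q (r (q (p) (g)) (q (p) (g))) (f (t (s)) (k (g) (p) (h)))) (p))  →  (q (r (q (p) (g)) (q (p) (g))) (f (t (s)) (k (g) (p) (h))))


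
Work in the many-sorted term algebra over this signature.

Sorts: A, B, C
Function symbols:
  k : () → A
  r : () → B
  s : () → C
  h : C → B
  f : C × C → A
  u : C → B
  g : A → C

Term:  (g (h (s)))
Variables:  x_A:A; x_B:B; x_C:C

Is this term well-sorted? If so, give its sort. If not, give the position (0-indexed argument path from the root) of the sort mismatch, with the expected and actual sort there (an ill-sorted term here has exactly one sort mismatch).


ill-sorted at position [0]: expected A, got B

    (s) : C
  (h (s)) : B
(g (h (s))) : ✗ arg 0 at [0] has sort B, expected A


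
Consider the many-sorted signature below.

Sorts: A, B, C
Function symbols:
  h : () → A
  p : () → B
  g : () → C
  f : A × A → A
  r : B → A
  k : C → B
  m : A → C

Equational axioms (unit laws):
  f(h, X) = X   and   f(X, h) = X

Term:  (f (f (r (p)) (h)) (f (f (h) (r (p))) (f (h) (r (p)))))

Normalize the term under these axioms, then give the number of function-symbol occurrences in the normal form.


size = 8

1. (f (f (r (p)) (h)) (f (f (h) (r (p))) (f (h) (r (p)))))  →  (f (r (p)) (f (f (h) (r (p))) (f (h) (r (p)))))
2. (f (r (p)) (f (f (h) (r (p))) (f (h) (r (p)))))  →  (f (r (p)) (f (r (p)) (f (h) (r (p)))))
3. (f (r (p)) (f (r (p)) (f (h) (r (p)))))  →  (f (r (p)) (f (r (p)) (r (p))))
normal form: (f (r (p)) (f (r (p)) (r (p))))


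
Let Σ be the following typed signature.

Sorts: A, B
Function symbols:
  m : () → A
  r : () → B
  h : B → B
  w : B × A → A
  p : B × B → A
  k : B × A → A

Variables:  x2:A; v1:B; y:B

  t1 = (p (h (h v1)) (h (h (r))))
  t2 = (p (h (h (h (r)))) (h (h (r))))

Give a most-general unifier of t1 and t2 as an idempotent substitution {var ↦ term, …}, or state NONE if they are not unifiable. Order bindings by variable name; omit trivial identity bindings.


{v1 ↦ (h (r))}


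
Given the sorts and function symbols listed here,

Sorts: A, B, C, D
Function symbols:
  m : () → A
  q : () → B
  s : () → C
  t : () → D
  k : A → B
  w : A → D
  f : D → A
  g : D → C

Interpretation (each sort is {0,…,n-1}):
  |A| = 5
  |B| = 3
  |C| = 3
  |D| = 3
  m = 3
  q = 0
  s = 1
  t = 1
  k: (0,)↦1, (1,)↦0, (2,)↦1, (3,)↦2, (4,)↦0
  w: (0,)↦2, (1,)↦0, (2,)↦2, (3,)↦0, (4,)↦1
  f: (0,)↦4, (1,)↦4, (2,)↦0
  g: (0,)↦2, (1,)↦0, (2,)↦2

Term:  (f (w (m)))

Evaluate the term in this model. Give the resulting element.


value = 4

  m = 3
  (w (m)) = w(3,) = 0
  (f (w (m))) = f(0,) = 4


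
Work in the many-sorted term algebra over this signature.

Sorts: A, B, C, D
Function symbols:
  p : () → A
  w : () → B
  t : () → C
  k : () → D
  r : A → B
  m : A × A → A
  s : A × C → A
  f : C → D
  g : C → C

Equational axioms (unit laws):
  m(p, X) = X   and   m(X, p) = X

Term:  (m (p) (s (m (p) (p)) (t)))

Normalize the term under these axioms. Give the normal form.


normal form = (s (p) (t))

1. (m (p) (s (m (p) (p)) (t)))  →  (s (m (p) (p)) (t))
2. (s (m (p) (p)) (t))  →  (s (p) (t))


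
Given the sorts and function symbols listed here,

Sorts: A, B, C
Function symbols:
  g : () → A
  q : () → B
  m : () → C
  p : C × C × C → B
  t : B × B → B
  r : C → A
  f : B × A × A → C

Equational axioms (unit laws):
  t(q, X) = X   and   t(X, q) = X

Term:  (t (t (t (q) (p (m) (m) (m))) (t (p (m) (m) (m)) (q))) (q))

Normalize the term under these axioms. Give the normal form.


normal form = (t (p (m) (m) (m)) (p (m) (m) (m)))

1. (t (t (t (q) (p (m) (m) (m))) (t (p (m) (m) (m)) (q))) (q))  →  (t (t (q) (p (m) (m) (m))) (t (p (m) (m) (m)) (q)))
2. (t (t (q) (p (m) (m) (m))) (t (p (m) (m) (m)) (q)))  →  (t (p (m) (m) (m)) (t (p (m) (m) (m)) (q)))
3. (t (p (m) (m) (m)) (t (p (m) (m) (m)) (q)))  →  (t (p (m) (m) (m)) (p (m) (m) (m)))


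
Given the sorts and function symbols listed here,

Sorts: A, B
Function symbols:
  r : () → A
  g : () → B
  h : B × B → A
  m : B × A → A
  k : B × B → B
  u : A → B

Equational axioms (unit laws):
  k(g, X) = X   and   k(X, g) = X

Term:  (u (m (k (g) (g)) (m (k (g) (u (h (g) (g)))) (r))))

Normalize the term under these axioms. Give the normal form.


normal form = (u (m (g) (m (u (h (g) (g))) (r))))

1. (u (m (k (g) (g)) (m (k (g) (u (h (g) (g)))) (r))))  →  (u (m (g) (m (k (g) (u (h (g) (g)))) (r))))
2. (u (m (g) (m (k (g) (u (h (g) (g)))) (r))))  →  (u (m (g) (m (u (h (g) (g))) (r))))


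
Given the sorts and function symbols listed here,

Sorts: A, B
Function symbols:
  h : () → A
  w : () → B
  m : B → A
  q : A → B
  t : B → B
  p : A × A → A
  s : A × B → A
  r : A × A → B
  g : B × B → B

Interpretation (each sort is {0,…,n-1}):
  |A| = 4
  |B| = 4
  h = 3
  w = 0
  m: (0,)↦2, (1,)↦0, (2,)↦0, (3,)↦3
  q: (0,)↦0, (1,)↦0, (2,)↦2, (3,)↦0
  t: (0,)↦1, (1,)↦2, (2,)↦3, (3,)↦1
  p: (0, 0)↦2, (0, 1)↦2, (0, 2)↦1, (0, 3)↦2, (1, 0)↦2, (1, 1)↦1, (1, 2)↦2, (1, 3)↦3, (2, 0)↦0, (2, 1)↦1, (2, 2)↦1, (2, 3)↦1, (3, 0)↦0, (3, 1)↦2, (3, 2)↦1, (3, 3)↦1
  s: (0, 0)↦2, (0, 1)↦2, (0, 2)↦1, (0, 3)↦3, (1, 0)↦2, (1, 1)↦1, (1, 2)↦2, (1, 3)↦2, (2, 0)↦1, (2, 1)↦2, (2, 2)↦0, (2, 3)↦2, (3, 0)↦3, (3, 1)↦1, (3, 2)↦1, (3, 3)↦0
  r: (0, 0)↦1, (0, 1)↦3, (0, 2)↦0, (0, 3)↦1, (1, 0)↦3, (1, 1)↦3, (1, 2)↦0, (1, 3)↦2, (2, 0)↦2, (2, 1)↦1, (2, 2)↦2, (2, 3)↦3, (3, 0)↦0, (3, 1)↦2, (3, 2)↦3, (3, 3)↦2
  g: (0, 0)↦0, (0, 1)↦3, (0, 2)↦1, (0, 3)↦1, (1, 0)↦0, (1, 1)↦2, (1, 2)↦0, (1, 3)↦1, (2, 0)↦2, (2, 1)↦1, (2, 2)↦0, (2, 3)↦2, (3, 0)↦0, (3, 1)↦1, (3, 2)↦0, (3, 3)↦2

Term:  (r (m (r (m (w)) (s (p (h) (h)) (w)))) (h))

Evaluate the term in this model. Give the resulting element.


  w = 0
  (m (w)) = m(0,) = 2
  h = 3
  h = 3
  (p (h) (h)) = p(3, 3) = 1
  w = 0
  (s (p (h) (h)) (w)) = s(1, 0) = 2
  (r (m (w)) (s (p (h) (h)) (w))) = r(2, 2) = 2
  (m (r (m (w)) (s (p (h) (h)) (w)))) = m(2,) = 0
  h = 3
  (r (m (r (m (w)) (s (p (h) (h)) (w)))) (h)) = r(0, 3) = 1

value = 1


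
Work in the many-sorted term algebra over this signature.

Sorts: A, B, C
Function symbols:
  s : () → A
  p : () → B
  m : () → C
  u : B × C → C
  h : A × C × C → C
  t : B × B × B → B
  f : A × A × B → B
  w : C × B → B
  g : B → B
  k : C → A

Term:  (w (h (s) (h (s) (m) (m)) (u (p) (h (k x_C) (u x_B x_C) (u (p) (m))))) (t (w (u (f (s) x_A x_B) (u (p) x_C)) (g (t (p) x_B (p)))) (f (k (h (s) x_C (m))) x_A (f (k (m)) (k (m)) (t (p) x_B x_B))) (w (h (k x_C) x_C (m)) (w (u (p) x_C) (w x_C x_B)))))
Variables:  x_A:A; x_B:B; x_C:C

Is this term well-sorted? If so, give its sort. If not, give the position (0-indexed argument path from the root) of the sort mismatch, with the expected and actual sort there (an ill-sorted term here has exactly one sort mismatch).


well-sorted; sort = B

    (s) : A
      (s) : A
      (m) : C
      (m) : C
    (h (s) (m) (m)) : C
      (p) : B
          x_C : C
        (k x_C) : A
          x_B : B
          x_C : C
        (u x_B x_C) : C
          (p) : B
          (m) : C
        (u (p) (m)) : C
      (h (k x_C) (u x_B x_C) (u (p) (m))) : C
    (u (p) (h (k x_C) (u x_B x_C) (u (p) (m)))) : C
  (h (s) (h (s) (m) (m)) (u (p) (h (k x_C) (u x_B x_C) (u (p) (m))))) : C
          (s) : A
          x_A : A
          x_B : B
        (f (s) x_A x_B) : B
          (p) : B
          x_C : C
        (u (p) x_C) : C
      (u (f (s) x_A x_B) (u (p) x_C)) : C
          (p) : B
          x_B : B
          (p) : B
        (t (p) x_B (p)) : B
      (g (t (p) x_B (p))) : B
    (w (u (f (s) x_A x_B) (u (p) x_C)) (g (t (p) x_B (p)))) : B
          (s) : A
          x_C : C
          (m) : C
        (h (s) x_C (m)) : C
      (k (h (s) x_C (m))) : A
      x_A : A
          (m) : C
        (k (m)) : A
          (m) : C
        (k (m)) : A
          (p) : B
          x_B : B
          x_B : B
        (t (p) x_B x_B) : B
      (f (k (m)) (k (m)) (t (p) x_B x_B)) : B
    (f (k (h (s) x_C (m))) x_A (f (k (m)) (k (m)) (t (p) x_B x_B))) : B
          x_C : C
        (k x_C) : A
        x_C : C
        (m) : C
      (h (k x_C) x_C (m)) : C
          (p) : B
          x_C : C
        (u (p) x_C) : C
          x_C : C
          x_B : B
        (w x_C x_B) : B
      (w (u (p) x_C) (w x_C x_B)) : B
    (w (h (k x_C) x_C (m)) (w (u (p) x_C) (w x_C x_B))) : B
  (t (w (u (f (s) x_A x_B) (u (p) x_C)) (g (t (p) x_B (p)))) (f (k (h (s) x_C (m))) x_A (f (k (m)) (k (m)) (t (p) x_B x_B))) (w (h (k x_C) x_C (m)) (w (u (p) x_C) (w x_C x_B)))) : B
(w (h (s) (h (s) (m) (m)) (u (p) (h (k x_C) (u x_B x_C) (u (p) (m))))) (t (w (u (f (s) x_A x_B) (u (p) x_C)) (g (t (p) x_B (p)))) (f (k (h (s) x_C (m))) x_A (f (k (m)) (k (m)) (t (p) x_B x_B))) (w (h (k x_C) x_C (m)) (w (u (p) x_C) (w x_C x_B))))) : B


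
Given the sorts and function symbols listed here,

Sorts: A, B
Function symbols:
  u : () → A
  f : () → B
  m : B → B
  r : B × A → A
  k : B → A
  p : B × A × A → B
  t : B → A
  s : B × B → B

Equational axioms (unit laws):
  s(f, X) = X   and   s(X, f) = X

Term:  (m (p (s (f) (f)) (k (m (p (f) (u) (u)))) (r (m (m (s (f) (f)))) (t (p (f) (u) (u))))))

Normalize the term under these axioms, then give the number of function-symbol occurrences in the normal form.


1. (m (p (s (f) (f)) (k (m (p (f) (u) (u)))) (r (m (m (s (f) (f)))) (t (p (f) (u) (u))))))  →  (m (p (f) (k (m (p (f) (u) (u)))) (r (m (m (s (f) (f)))) (t (p (f) (u) (u))))))
2. (m (p (f) (k (m (p (f) (u) (u)))) (r (m (m (s (f) (f)))) (t (p (f) (u) (u))))))  →  (m (p (f) (k (m (p (f) (u) (u)))) (r (m (m (f))) (t (p (f) (u) (u))))))
normal form: (m (p (f) (k (m (p (f) (u) (u)))) (r (m (m (f))) (t (p (f) (u) (u))))))

size = 18


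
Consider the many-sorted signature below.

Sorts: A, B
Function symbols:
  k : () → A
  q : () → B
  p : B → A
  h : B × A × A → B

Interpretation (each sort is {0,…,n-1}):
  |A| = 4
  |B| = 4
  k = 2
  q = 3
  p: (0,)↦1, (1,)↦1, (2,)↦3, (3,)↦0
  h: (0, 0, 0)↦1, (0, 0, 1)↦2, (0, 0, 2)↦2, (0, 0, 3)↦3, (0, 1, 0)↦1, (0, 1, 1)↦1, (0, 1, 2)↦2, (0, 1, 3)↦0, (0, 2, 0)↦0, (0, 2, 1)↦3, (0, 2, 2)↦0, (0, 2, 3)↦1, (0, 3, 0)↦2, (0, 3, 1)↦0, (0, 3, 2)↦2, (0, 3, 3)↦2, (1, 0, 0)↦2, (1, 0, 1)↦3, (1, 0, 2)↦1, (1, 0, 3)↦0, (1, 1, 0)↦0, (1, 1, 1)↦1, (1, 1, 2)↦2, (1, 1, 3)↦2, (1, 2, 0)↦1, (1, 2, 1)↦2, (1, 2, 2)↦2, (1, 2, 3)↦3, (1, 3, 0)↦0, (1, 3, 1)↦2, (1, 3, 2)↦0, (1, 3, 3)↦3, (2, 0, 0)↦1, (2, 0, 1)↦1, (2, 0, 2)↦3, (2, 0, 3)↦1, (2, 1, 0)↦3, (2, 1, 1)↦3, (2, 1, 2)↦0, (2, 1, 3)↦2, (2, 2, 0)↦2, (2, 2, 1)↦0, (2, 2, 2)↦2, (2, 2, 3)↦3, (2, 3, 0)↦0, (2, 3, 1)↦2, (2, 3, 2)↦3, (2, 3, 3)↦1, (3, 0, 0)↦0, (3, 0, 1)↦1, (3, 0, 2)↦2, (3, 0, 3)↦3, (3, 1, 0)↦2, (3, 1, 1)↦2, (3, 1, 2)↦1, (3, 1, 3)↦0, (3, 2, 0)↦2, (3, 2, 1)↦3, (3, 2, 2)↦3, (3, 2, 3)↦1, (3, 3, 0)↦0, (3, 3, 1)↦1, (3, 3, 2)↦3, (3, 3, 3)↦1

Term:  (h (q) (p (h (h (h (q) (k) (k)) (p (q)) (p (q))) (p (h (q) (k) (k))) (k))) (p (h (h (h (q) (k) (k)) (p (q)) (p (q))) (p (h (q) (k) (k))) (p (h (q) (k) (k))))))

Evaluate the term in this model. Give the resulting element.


value = 1

  q = 3
  q = 3
  k = 2
  k = 2
  (h (q) (k) (k)) = h(3, 2, 2) = 3
  q = 3
  (p (q)) = p(3,) = 0
  q = 3
  (p (q)) = p(3,) = 0
  (h (h (q) (k) (k)) (p (q)) (p (q))) = h(3, 0, 0) = 0
  q = 3
  k = 2
  k = 2
  (h (q) (k) (k)) = h(3, 2, 2) = 3
  (p (h (q) (k) (k))) = p(3,) = 0
  k = 2
  (h (h (h (q) (k) (k)) (p (q)) (p (q))) (p (h (q) (k) (k))) (k)) = h(0, 0, 2) = 2
  (p (h (h (h (q) (k) (k)) (p (q)) (p (q))) (p (h (q) (k) (k))) (k))) = p(2,) = 3
  q = 3
  k = 2
  k = 2
  (h (q) (k) (k)) = h(3, 2, 2) = 3
  q = 3
  (p (q)) = p(3,) = 0
  q = 3
  (p (q)) = p(3,) = 0
  (h (h (q) (k) (k)) (p (q)) (p (q))) = h(3, 0, 0) = 0
  q = 3
  k = 2
  k = 2
  (h (q) (k) (k)) = h(3, 2, 2) = 3
  (p (h (q) (k) (k))) = p(3,) = 0
  q = 3
  k = 2
  k = 2
  (h (q) (k) (k)) = h(3, 2, 2) = 3
  (p (h (q) (k) (k))) = p(3,) = 0
  (h (h (h (q) (k) (k)) (p (q)) (p (q))) (p (h (q) (k) (k))) (p (h (q) (k) (k)))) = h(0, 0, 0) = 1
  (p (h (h (h (q) (k) (k)) (p (q)) (p (q))) (p (h (q) (k) (k))) (p (h (q) (k) (k))))) = p(1,) = 1
  (h (q) (p (h (h (h (q) (k) (k)) (p (q)) (p (q))) (p (h (q) (k) (k))) (k))) (p (h (h (h (q) (k) (k)) (p (q)) (p (q))) (p (h (q) (k) (k))) (p (h (q) (k) (k)))))) = h(3, 3, 1) = 1
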